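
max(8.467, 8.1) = 8.467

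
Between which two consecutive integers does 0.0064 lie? 0 and 1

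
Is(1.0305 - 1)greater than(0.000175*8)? Yes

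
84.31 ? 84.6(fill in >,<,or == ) <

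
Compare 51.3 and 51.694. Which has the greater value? 51.694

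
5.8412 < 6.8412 True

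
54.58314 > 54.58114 True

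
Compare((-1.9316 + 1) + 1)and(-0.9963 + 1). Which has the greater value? ((-1.9316 + 1) + 1)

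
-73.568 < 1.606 True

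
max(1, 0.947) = 1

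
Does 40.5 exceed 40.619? No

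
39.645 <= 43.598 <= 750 True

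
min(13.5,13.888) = 13.5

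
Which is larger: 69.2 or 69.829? 69.829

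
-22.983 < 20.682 True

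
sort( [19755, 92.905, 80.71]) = [80.71, 92.905, 19755]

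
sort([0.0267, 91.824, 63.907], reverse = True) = [91.824, 63.907, 0.0267]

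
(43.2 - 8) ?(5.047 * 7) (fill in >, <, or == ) <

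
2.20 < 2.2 False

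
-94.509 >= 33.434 False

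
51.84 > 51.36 True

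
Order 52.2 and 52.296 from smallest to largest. 52.2, 52.296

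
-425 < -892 False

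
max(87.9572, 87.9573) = 87.9573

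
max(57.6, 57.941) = 57.941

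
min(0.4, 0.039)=0.039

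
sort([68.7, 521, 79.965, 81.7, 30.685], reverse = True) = [521, 81.7, 79.965, 68.7, 30.685]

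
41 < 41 False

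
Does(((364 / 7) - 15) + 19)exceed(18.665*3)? Yes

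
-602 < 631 True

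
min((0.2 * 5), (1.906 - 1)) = 0.906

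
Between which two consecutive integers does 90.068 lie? 90 and 91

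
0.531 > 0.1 True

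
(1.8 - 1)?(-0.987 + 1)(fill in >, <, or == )>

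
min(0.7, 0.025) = 0.025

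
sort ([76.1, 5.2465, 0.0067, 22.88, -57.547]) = [-57.547, 0.0067, 5.2465, 22.88, 76.1]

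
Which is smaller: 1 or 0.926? 0.926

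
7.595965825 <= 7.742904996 True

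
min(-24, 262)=-24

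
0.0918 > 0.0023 True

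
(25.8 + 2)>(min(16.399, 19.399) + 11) True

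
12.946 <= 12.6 False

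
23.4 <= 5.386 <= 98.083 False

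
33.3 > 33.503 False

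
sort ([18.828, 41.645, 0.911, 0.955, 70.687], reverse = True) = [70.687, 41.645, 18.828, 0.955, 0.911]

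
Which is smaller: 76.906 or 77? 76.906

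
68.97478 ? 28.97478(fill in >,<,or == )>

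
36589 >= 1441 True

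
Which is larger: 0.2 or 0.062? 0.2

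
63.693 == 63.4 False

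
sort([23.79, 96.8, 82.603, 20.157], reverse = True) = [96.8, 82.603, 23.79, 20.157]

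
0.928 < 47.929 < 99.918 True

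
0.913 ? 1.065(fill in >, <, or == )<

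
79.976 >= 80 False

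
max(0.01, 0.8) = 0.8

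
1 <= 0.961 False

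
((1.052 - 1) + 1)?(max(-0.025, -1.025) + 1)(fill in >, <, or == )>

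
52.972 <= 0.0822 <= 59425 False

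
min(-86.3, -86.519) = -86.519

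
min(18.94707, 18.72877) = 18.72877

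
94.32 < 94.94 True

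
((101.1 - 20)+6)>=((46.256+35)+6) False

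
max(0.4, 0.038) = 0.4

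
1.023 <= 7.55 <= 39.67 True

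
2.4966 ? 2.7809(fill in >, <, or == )<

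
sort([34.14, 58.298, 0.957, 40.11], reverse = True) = [58.298, 40.11, 34.14, 0.957]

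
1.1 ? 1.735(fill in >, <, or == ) <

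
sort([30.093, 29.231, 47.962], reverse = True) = [47.962, 30.093, 29.231]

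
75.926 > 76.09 False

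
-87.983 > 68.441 False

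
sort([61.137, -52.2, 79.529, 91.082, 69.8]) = [-52.2, 61.137, 69.8, 79.529, 91.082]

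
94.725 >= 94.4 True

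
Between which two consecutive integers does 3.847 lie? 3 and 4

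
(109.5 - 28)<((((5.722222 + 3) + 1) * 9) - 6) False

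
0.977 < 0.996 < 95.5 True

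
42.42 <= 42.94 True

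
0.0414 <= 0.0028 False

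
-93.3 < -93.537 False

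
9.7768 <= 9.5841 False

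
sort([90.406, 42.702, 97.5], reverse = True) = [97.5, 90.406, 42.702]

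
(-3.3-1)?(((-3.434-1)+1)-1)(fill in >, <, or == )>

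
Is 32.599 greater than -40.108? Yes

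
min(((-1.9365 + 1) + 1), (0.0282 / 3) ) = 0.0094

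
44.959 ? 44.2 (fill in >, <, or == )>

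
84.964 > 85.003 False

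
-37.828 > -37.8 False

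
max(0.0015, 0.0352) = 0.0352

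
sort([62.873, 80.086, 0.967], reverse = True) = [80.086, 62.873, 0.967]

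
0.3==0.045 False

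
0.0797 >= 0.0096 True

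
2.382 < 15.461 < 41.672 True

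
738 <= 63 False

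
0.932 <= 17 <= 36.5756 True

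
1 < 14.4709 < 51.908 True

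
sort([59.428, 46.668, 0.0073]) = [0.0073, 46.668, 59.428]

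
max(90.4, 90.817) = 90.817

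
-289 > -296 True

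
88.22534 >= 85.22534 True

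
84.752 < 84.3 False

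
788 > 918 False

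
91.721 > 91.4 True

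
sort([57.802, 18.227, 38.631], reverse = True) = [57.802, 38.631, 18.227]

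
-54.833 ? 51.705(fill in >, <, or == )<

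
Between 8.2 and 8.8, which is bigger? 8.8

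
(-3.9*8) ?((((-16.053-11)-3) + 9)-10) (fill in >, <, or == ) <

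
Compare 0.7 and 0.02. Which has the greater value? 0.7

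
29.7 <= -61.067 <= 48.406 False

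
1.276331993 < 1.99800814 True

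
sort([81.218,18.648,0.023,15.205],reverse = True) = [81.218,18.648,15.205,0.023]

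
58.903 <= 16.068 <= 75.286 False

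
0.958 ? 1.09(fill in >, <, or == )<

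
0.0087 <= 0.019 True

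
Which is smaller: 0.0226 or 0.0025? 0.0025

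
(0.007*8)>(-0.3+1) False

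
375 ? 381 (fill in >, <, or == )<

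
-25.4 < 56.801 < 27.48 False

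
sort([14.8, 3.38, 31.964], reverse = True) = [31.964, 14.8, 3.38]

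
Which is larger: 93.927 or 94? 94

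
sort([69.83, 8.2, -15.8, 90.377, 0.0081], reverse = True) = [90.377, 69.83, 8.2, 0.0081, -15.8]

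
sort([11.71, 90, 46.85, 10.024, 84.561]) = [10.024, 11.71, 46.85, 84.561, 90]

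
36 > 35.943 True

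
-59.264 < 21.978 True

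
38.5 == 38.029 False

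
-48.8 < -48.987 False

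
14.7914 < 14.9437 True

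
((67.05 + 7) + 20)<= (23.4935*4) False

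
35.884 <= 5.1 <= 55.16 False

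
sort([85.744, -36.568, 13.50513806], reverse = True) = [85.744, 13.50513806, -36.568]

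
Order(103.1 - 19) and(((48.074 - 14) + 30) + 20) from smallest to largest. (((48.074 - 14) + 30) + 20), (103.1 - 19)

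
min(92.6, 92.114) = 92.114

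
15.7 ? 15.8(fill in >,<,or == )<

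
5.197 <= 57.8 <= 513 True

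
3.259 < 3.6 True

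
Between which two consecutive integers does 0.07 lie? 0 and 1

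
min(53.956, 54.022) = 53.956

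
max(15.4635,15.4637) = 15.4637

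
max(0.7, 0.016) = 0.7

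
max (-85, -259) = -85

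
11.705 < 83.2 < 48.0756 False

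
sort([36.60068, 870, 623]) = [36.60068, 623, 870]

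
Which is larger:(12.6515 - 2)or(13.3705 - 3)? (12.6515 - 2)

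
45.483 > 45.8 False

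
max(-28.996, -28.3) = -28.3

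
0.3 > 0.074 True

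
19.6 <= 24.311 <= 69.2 True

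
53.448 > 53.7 False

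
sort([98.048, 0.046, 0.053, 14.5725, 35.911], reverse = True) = [98.048, 35.911, 14.5725, 0.053, 0.046]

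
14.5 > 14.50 False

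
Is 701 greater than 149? Yes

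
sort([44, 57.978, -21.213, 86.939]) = [-21.213, 44, 57.978, 86.939]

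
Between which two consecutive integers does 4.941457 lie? 4 and 5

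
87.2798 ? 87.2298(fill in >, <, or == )>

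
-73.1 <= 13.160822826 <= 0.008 False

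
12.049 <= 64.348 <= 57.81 False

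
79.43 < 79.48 True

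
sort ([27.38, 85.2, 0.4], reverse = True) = [85.2, 27.38, 0.4]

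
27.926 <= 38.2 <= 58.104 True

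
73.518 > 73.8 False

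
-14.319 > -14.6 True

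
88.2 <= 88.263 True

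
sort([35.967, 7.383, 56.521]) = [7.383, 35.967, 56.521]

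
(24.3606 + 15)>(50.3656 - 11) False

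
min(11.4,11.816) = 11.4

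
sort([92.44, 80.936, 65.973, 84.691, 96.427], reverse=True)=[96.427, 92.44, 84.691, 80.936, 65.973]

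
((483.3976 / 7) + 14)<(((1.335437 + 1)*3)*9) False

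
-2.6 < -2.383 True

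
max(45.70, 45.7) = 45.7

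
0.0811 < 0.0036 False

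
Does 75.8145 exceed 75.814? Yes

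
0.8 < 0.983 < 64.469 True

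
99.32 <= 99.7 True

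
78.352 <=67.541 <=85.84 False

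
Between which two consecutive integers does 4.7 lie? 4 and 5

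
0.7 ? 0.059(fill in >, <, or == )>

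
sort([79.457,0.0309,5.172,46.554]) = [0.0309,5.172,46.554,79.457]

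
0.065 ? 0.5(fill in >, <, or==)<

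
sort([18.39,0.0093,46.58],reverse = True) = [46.58,18.39,0.0093]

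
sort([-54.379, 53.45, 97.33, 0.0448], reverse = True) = [97.33, 53.45, 0.0448, -54.379]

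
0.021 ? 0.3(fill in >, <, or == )<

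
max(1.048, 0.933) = 1.048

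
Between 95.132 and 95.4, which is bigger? 95.4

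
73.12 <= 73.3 True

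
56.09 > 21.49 True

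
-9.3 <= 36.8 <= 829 True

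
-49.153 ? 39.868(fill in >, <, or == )<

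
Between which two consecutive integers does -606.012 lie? -607 and -606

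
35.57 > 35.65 False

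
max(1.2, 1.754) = 1.754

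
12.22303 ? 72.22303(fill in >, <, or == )<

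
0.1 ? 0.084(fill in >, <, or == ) >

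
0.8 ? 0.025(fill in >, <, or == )>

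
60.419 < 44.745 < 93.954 False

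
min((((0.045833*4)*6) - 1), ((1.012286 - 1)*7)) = 0.086002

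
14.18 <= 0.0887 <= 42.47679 False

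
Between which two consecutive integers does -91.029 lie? -92 and -91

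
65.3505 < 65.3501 False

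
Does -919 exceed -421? No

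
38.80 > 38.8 False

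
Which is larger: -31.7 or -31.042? -31.042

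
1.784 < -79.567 False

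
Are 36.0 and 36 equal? Yes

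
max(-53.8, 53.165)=53.165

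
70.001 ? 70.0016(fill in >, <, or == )<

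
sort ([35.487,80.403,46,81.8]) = [35.487,46,80.403,81.8]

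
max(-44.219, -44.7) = -44.219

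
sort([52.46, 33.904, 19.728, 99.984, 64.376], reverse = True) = [99.984, 64.376, 52.46, 33.904, 19.728]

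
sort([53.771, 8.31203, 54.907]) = [8.31203, 53.771, 54.907]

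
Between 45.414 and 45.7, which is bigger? 45.7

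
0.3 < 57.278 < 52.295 False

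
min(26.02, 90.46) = 26.02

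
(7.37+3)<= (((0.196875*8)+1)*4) False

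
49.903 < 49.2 False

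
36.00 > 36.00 False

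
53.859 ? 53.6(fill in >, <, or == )>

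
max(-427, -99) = -99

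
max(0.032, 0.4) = 0.4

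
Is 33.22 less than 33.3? Yes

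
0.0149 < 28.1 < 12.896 False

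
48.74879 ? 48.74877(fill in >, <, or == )>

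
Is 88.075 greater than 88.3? No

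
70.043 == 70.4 False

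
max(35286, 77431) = 77431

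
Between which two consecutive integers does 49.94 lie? 49 and 50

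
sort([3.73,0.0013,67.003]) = [0.0013,3.73,67.003]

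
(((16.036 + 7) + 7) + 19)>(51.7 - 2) False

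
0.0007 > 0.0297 False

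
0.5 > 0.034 True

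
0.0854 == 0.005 False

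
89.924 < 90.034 True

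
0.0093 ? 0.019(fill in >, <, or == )<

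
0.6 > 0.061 True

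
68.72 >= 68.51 True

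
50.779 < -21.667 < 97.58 False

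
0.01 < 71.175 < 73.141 True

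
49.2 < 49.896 True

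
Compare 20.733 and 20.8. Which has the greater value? 20.8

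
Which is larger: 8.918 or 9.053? 9.053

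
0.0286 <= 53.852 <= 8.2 False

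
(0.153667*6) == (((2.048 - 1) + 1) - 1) False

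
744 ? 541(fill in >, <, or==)>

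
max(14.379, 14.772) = 14.772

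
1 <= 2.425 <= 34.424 True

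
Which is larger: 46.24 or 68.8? 68.8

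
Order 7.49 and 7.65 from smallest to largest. 7.49, 7.65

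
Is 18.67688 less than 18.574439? No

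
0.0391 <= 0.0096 False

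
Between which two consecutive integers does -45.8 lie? -46 and -45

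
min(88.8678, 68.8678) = 68.8678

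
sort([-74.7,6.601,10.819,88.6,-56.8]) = [-74.7,-56.8,6.601,10.819,88.6]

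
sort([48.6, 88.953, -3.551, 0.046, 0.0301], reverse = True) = [88.953, 48.6, 0.046, 0.0301, -3.551]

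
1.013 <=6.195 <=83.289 True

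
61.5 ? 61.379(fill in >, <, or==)>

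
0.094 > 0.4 False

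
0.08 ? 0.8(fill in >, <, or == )<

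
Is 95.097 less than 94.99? No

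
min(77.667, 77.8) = 77.667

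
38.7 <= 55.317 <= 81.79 True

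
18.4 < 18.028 False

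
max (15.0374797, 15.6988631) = 15.6988631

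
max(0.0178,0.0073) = 0.0178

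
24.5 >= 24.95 False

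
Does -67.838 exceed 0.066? No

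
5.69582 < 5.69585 True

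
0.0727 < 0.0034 False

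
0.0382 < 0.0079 False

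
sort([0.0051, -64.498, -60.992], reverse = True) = [0.0051, -60.992, -64.498]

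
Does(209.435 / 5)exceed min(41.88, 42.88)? Yes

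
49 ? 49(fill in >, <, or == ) ==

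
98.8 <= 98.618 False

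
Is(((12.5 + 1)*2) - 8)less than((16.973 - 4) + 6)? No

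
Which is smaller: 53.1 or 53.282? 53.1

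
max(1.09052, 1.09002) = 1.09052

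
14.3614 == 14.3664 False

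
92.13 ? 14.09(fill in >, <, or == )>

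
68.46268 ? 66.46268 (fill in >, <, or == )>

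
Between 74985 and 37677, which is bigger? 74985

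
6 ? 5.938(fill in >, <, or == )>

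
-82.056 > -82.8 True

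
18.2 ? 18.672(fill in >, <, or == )<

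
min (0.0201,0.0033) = 0.0033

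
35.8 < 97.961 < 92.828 False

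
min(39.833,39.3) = 39.3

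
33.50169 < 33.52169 True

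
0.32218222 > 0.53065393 False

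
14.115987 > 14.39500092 False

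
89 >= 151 False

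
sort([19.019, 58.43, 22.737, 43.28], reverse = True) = [58.43, 43.28, 22.737, 19.019]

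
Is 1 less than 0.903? No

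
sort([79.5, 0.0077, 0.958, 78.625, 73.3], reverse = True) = [79.5, 78.625, 73.3, 0.958, 0.0077]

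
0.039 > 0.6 False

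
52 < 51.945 False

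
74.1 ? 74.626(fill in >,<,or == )<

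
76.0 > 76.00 False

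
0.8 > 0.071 True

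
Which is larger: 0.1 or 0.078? 0.1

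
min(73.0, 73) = 73.0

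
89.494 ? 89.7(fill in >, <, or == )<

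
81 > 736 False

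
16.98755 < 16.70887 False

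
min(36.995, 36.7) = 36.7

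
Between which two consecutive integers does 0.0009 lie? 0 and 1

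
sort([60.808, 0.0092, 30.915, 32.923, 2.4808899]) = [0.0092, 2.4808899, 30.915, 32.923, 60.808]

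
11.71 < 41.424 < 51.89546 True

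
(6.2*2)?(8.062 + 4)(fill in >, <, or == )>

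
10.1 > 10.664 False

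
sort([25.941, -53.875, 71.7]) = [-53.875, 25.941, 71.7]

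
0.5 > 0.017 True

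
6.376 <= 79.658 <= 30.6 False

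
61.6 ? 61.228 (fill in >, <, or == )>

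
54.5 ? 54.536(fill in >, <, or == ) <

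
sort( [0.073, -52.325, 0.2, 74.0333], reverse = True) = [74.0333, 0.2, 0.073, -52.325]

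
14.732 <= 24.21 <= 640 True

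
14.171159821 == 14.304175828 False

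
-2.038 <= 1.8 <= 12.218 True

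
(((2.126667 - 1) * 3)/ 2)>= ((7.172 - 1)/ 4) True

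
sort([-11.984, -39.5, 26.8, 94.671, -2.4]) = [-39.5, -11.984, -2.4, 26.8, 94.671]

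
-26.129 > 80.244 False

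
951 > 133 True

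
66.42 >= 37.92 True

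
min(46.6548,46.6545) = 46.6545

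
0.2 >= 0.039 True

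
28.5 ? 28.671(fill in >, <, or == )<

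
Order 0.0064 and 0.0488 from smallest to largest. 0.0064,0.0488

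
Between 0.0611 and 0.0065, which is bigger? 0.0611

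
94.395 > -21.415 True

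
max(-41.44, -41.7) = -41.44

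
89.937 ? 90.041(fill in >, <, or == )<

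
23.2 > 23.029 True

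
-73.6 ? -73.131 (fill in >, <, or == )<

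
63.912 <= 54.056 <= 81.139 False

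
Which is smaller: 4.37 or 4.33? 4.33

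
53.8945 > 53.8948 False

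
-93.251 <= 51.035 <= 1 False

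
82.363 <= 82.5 True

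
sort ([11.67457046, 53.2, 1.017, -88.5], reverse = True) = [53.2, 11.67457046, 1.017, -88.5]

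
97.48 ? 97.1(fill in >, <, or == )>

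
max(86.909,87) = 87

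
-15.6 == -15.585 False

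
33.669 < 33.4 False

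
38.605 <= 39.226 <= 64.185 True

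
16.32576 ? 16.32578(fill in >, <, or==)<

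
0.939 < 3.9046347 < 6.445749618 True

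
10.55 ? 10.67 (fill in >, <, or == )<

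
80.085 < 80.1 True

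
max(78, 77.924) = 78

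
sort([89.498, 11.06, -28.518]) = [-28.518, 11.06, 89.498]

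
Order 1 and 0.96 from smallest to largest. 0.96, 1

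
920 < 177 False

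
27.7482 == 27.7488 False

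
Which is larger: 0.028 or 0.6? 0.6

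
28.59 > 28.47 True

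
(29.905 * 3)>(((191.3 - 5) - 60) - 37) True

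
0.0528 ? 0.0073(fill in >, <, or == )>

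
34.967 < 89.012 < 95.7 True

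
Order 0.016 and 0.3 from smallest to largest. 0.016, 0.3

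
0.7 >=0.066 True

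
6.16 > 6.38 False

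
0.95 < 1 True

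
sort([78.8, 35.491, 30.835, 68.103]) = [30.835, 35.491, 68.103, 78.8]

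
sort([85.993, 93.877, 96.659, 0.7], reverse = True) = [96.659, 93.877, 85.993, 0.7]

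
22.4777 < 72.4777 True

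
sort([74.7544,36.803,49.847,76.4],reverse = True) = [76.4,74.7544,49.847,36.803]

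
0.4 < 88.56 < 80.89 False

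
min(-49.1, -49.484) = -49.484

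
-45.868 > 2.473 False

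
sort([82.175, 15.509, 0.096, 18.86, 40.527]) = [0.096, 15.509, 18.86, 40.527, 82.175]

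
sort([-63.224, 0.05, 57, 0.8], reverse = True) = [57, 0.8, 0.05, -63.224]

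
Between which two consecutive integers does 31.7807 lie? 31 and 32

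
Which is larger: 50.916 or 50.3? 50.916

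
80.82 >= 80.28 True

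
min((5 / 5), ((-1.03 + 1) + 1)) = 0.97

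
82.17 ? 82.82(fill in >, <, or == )<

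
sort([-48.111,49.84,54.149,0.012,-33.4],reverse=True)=[54.149,49.84,0.012,-33.4,-48.111]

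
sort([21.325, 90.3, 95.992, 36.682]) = [21.325, 36.682, 90.3, 95.992]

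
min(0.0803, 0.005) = 0.005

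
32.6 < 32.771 True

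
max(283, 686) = 686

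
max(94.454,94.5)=94.5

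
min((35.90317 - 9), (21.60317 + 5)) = 26.60317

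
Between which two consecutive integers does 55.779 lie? 55 and 56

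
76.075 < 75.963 False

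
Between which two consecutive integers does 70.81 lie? 70 and 71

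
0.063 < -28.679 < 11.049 False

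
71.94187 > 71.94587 False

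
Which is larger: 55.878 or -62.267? 55.878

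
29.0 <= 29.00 True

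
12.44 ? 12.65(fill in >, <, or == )<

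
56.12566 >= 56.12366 True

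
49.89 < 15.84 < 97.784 False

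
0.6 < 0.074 False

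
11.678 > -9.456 True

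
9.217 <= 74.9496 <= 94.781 True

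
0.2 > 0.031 True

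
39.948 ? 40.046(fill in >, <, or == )<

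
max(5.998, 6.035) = 6.035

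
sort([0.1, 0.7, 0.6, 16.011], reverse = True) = [16.011, 0.7, 0.6, 0.1]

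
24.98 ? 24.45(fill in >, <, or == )>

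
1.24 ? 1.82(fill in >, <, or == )<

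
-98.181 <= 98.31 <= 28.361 False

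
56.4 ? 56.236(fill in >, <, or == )>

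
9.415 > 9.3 True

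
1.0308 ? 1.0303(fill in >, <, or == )>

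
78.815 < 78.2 False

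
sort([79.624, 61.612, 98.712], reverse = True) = [98.712, 79.624, 61.612]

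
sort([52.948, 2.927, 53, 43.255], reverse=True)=[53, 52.948, 43.255, 2.927]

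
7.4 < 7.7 True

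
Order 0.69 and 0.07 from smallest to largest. 0.07, 0.69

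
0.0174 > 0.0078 True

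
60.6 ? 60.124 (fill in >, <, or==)>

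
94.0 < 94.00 False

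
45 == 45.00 True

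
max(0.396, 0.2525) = 0.396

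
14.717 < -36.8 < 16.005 False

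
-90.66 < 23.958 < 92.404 True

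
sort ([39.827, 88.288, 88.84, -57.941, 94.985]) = [-57.941, 39.827, 88.288, 88.84, 94.985]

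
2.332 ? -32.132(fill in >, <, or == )>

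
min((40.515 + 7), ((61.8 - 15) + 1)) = 47.515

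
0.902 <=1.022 True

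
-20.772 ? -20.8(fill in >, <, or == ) >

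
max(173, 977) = 977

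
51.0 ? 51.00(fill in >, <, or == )==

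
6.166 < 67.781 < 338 True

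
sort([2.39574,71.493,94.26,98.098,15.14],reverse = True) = [98.098,94.26,71.493,15.14,2.39574]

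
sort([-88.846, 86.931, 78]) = [-88.846, 78, 86.931]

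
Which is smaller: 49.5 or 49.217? 49.217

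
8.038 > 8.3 False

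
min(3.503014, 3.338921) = 3.338921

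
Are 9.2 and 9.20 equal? Yes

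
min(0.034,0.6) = 0.034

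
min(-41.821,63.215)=-41.821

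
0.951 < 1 True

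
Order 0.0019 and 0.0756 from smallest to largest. 0.0019,0.0756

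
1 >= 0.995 True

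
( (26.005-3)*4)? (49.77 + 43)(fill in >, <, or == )<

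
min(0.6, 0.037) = 0.037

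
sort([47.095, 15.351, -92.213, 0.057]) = [-92.213, 0.057, 15.351, 47.095]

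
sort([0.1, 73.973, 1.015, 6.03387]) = [0.1, 1.015, 6.03387, 73.973]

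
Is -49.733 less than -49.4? Yes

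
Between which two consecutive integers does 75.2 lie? 75 and 76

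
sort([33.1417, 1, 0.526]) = [0.526, 1, 33.1417]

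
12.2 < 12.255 True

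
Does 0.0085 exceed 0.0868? No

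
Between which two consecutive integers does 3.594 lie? 3 and 4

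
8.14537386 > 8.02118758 True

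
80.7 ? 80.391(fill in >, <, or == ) >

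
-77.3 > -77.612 True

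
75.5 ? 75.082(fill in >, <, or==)>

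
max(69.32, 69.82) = 69.82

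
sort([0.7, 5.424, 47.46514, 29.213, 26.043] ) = [0.7, 5.424, 26.043, 29.213, 47.46514]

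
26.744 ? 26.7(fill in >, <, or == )>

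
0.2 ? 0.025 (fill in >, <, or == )>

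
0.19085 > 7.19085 False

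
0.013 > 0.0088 True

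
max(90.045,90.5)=90.5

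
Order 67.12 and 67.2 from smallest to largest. 67.12, 67.2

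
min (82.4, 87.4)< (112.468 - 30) True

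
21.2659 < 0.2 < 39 False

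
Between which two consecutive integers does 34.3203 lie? 34 and 35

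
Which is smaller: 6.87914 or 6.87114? 6.87114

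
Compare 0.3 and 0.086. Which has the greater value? 0.3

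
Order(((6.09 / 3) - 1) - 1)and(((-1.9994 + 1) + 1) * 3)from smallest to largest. (((-1.9994 + 1) + 1) * 3), (((6.09 / 3) - 1) - 1)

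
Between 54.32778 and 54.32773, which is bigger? 54.32778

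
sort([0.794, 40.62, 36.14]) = [0.794, 36.14, 40.62]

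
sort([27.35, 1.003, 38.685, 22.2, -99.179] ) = [-99.179, 1.003, 22.2, 27.35, 38.685]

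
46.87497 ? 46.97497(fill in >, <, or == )<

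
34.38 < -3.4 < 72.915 False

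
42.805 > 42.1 True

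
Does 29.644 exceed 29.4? Yes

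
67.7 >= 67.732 False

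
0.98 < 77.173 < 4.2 False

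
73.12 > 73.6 False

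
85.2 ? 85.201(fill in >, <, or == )<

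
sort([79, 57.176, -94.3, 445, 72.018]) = [-94.3, 57.176, 72.018, 79, 445]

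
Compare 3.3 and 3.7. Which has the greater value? 3.7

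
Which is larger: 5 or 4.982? 5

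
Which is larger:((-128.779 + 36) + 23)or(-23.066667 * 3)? (-23.066667 * 3)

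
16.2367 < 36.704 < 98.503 True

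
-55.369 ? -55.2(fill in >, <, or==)<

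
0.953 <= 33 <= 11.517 False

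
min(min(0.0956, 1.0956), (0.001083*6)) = 0.006498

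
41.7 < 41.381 False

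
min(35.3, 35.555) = 35.3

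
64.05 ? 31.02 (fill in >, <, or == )>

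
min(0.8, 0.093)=0.093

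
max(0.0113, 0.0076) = 0.0113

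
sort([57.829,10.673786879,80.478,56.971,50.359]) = [10.673786879,50.359,56.971,57.829,80.478]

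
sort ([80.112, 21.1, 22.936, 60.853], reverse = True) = [80.112, 60.853, 22.936, 21.1]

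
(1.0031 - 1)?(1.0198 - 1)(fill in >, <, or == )<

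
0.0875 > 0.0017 True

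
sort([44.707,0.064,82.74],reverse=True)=[82.74,44.707,0.064]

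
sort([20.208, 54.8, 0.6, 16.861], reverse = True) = [54.8, 20.208, 16.861, 0.6]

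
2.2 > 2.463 False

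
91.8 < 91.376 False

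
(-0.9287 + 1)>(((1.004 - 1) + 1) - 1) True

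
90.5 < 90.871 True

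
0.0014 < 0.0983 True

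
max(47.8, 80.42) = 80.42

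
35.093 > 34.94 True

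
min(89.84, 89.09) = 89.09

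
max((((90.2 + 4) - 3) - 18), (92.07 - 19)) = 73.2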